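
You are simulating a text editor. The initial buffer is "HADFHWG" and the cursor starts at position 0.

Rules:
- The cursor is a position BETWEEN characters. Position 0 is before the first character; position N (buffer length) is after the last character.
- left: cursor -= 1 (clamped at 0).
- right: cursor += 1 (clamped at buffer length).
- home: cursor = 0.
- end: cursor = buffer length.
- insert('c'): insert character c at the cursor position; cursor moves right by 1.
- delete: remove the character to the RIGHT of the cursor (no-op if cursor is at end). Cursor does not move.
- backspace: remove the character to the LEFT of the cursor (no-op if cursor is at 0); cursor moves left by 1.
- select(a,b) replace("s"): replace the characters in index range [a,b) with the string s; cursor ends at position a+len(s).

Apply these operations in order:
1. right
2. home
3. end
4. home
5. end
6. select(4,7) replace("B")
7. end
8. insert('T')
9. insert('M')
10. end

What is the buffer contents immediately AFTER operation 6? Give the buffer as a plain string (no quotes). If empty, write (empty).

After op 1 (right): buf='HADFHWG' cursor=1
After op 2 (home): buf='HADFHWG' cursor=0
After op 3 (end): buf='HADFHWG' cursor=7
After op 4 (home): buf='HADFHWG' cursor=0
After op 5 (end): buf='HADFHWG' cursor=7
After op 6 (select(4,7) replace("B")): buf='HADFB' cursor=5

Answer: HADFB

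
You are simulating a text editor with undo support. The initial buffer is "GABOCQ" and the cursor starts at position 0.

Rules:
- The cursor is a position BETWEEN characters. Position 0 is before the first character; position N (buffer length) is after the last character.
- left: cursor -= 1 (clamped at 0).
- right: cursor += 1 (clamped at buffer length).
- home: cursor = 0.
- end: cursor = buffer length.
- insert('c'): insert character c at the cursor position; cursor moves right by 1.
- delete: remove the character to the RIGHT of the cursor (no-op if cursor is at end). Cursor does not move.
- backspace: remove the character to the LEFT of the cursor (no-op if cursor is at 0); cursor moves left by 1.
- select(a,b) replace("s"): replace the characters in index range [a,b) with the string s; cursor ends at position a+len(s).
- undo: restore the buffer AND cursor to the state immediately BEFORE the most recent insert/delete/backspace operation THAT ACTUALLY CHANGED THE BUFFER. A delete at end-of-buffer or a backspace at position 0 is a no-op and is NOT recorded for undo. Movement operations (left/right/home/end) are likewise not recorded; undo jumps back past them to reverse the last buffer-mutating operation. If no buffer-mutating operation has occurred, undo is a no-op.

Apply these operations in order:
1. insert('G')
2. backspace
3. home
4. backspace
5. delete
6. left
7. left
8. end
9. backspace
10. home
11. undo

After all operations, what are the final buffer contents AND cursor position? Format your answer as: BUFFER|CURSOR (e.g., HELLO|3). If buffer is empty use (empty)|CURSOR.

Answer: ABOCQ|5

Derivation:
After op 1 (insert('G')): buf='GGABOCQ' cursor=1
After op 2 (backspace): buf='GABOCQ' cursor=0
After op 3 (home): buf='GABOCQ' cursor=0
After op 4 (backspace): buf='GABOCQ' cursor=0
After op 5 (delete): buf='ABOCQ' cursor=0
After op 6 (left): buf='ABOCQ' cursor=0
After op 7 (left): buf='ABOCQ' cursor=0
After op 8 (end): buf='ABOCQ' cursor=5
After op 9 (backspace): buf='ABOC' cursor=4
After op 10 (home): buf='ABOC' cursor=0
After op 11 (undo): buf='ABOCQ' cursor=5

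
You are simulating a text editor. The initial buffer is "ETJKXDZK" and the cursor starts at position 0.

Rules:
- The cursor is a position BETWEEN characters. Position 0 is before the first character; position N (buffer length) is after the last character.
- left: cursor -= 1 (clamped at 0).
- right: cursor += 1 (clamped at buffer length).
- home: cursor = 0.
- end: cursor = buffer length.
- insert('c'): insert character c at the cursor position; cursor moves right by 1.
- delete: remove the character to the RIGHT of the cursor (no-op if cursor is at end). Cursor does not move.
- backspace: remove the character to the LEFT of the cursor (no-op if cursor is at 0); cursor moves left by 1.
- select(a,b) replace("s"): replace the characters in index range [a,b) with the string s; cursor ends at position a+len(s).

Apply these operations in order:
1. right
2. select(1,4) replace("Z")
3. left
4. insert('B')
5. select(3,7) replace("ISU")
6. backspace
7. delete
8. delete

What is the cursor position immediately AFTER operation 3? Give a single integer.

Answer: 1

Derivation:
After op 1 (right): buf='ETJKXDZK' cursor=1
After op 2 (select(1,4) replace("Z")): buf='EZXDZK' cursor=2
After op 3 (left): buf='EZXDZK' cursor=1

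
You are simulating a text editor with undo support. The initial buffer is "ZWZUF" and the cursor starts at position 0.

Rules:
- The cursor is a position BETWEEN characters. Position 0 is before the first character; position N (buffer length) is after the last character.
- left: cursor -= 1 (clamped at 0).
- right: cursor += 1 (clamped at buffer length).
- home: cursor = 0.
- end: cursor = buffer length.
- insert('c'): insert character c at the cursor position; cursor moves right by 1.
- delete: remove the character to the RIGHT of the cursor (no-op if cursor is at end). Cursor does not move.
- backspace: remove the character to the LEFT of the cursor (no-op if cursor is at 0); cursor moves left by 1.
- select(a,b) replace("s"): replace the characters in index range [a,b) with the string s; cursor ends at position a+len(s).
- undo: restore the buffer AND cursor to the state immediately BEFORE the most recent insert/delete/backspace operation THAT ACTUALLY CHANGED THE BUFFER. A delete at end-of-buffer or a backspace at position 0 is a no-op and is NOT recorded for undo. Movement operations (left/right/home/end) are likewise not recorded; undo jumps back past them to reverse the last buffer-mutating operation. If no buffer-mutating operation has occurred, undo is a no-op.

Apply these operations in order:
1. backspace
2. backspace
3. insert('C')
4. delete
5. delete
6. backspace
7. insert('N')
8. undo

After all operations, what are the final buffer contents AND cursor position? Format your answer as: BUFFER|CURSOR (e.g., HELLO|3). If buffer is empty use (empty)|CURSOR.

After op 1 (backspace): buf='ZWZUF' cursor=0
After op 2 (backspace): buf='ZWZUF' cursor=0
After op 3 (insert('C')): buf='CZWZUF' cursor=1
After op 4 (delete): buf='CWZUF' cursor=1
After op 5 (delete): buf='CZUF' cursor=1
After op 6 (backspace): buf='ZUF' cursor=0
After op 7 (insert('N')): buf='NZUF' cursor=1
After op 8 (undo): buf='ZUF' cursor=0

Answer: ZUF|0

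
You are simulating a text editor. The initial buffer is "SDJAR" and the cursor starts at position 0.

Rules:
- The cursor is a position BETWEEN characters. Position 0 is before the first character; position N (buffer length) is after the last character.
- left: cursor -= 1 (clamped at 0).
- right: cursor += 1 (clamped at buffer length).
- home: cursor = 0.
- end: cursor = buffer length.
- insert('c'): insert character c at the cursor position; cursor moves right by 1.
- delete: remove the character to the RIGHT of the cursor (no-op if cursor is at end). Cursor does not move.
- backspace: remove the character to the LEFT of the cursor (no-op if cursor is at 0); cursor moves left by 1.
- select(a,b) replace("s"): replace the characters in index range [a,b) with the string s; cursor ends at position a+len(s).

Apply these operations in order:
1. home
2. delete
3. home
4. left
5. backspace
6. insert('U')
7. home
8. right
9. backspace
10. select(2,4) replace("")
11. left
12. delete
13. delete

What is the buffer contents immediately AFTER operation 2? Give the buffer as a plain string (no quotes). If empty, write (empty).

After op 1 (home): buf='SDJAR' cursor=0
After op 2 (delete): buf='DJAR' cursor=0

Answer: DJAR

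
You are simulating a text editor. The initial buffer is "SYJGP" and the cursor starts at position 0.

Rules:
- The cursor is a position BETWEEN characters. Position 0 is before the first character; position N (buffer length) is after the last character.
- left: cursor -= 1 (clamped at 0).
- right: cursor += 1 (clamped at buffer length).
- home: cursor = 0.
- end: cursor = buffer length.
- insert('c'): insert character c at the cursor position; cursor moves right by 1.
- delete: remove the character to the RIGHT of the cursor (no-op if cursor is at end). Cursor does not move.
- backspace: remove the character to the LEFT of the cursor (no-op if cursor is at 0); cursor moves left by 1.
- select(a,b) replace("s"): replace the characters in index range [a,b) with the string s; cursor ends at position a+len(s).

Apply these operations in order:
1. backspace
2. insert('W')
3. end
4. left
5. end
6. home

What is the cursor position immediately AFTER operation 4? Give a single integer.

After op 1 (backspace): buf='SYJGP' cursor=0
After op 2 (insert('W')): buf='WSYJGP' cursor=1
After op 3 (end): buf='WSYJGP' cursor=6
After op 4 (left): buf='WSYJGP' cursor=5

Answer: 5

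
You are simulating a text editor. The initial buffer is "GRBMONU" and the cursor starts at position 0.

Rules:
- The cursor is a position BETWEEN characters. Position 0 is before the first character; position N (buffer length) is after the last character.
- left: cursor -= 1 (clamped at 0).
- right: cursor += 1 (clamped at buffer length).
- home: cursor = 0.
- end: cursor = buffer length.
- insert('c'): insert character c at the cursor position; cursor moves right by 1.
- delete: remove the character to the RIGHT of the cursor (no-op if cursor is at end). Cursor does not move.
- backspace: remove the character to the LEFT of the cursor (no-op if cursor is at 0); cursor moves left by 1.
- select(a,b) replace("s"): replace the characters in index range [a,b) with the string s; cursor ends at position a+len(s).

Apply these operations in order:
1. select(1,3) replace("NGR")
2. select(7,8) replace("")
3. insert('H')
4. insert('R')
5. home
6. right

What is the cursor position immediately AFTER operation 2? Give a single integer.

After op 1 (select(1,3) replace("NGR")): buf='GNGRMONU' cursor=4
After op 2 (select(7,8) replace("")): buf='GNGRMON' cursor=7

Answer: 7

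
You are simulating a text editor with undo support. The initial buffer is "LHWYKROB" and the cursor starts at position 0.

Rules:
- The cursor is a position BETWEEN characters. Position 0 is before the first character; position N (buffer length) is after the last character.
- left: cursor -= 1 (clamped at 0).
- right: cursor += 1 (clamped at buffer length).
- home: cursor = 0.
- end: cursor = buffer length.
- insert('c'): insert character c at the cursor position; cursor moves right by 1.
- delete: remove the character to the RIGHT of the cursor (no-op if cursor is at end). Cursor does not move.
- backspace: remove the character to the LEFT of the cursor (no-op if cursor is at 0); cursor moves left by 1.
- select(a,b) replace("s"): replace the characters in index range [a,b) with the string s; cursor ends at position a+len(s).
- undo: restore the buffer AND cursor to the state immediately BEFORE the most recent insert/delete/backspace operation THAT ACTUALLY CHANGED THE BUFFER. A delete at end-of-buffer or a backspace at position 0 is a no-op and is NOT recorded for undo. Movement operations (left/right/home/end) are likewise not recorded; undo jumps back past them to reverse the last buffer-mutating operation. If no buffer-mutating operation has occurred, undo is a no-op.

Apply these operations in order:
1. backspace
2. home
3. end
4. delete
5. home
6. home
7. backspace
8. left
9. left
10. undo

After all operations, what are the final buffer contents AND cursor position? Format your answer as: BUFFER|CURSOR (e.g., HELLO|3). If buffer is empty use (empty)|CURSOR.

Answer: LHWYKROB|0

Derivation:
After op 1 (backspace): buf='LHWYKROB' cursor=0
After op 2 (home): buf='LHWYKROB' cursor=0
After op 3 (end): buf='LHWYKROB' cursor=8
After op 4 (delete): buf='LHWYKROB' cursor=8
After op 5 (home): buf='LHWYKROB' cursor=0
After op 6 (home): buf='LHWYKROB' cursor=0
After op 7 (backspace): buf='LHWYKROB' cursor=0
After op 8 (left): buf='LHWYKROB' cursor=0
After op 9 (left): buf='LHWYKROB' cursor=0
After op 10 (undo): buf='LHWYKROB' cursor=0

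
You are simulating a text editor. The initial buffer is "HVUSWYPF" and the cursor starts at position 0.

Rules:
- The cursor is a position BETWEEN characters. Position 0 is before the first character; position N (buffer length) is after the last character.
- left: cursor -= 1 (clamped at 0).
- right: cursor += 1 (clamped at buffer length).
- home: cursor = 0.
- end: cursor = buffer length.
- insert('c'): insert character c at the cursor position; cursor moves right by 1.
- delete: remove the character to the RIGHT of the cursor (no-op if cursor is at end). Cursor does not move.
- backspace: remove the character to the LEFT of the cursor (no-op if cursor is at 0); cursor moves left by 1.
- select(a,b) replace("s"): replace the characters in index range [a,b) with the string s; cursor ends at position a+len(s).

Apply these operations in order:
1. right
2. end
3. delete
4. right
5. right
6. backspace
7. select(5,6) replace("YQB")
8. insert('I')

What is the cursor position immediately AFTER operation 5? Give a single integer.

After op 1 (right): buf='HVUSWYPF' cursor=1
After op 2 (end): buf='HVUSWYPF' cursor=8
After op 3 (delete): buf='HVUSWYPF' cursor=8
After op 4 (right): buf='HVUSWYPF' cursor=8
After op 5 (right): buf='HVUSWYPF' cursor=8

Answer: 8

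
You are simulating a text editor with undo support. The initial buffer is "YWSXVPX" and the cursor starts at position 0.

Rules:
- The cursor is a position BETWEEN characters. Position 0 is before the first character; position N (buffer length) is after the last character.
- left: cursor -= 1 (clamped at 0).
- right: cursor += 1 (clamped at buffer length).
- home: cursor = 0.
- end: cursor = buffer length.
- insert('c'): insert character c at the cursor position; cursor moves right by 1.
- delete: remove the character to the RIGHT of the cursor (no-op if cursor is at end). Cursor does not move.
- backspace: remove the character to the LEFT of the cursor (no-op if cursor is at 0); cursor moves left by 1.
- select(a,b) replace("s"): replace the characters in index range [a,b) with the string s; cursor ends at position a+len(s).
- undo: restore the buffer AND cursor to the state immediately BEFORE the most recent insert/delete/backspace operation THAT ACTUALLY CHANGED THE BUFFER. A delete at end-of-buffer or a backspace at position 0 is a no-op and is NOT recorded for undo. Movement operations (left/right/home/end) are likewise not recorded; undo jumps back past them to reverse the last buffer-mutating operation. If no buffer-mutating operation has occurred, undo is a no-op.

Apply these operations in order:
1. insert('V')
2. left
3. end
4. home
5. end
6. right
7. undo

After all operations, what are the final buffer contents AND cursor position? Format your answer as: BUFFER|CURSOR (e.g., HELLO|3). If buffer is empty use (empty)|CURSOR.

Answer: YWSXVPX|0

Derivation:
After op 1 (insert('V')): buf='VYWSXVPX' cursor=1
After op 2 (left): buf='VYWSXVPX' cursor=0
After op 3 (end): buf='VYWSXVPX' cursor=8
After op 4 (home): buf='VYWSXVPX' cursor=0
After op 5 (end): buf='VYWSXVPX' cursor=8
After op 6 (right): buf='VYWSXVPX' cursor=8
After op 7 (undo): buf='YWSXVPX' cursor=0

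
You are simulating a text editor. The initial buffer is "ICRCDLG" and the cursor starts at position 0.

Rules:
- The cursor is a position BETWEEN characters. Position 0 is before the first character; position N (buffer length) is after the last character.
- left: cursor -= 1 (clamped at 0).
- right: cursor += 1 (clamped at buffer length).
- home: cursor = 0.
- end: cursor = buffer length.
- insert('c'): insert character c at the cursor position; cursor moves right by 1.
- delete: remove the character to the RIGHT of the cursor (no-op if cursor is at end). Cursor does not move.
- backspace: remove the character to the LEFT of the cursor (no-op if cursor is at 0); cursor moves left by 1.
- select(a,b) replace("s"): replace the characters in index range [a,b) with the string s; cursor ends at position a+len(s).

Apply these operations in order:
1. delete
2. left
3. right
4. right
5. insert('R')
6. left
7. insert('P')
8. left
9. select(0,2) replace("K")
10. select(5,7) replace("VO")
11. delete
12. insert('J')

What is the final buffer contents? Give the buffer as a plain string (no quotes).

After op 1 (delete): buf='CRCDLG' cursor=0
After op 2 (left): buf='CRCDLG' cursor=0
After op 3 (right): buf='CRCDLG' cursor=1
After op 4 (right): buf='CRCDLG' cursor=2
After op 5 (insert('R')): buf='CRRCDLG' cursor=3
After op 6 (left): buf='CRRCDLG' cursor=2
After op 7 (insert('P')): buf='CRPRCDLG' cursor=3
After op 8 (left): buf='CRPRCDLG' cursor=2
After op 9 (select(0,2) replace("K")): buf='KPRCDLG' cursor=1
After op 10 (select(5,7) replace("VO")): buf='KPRCDVO' cursor=7
After op 11 (delete): buf='KPRCDVO' cursor=7
After op 12 (insert('J')): buf='KPRCDVOJ' cursor=8

Answer: KPRCDVOJ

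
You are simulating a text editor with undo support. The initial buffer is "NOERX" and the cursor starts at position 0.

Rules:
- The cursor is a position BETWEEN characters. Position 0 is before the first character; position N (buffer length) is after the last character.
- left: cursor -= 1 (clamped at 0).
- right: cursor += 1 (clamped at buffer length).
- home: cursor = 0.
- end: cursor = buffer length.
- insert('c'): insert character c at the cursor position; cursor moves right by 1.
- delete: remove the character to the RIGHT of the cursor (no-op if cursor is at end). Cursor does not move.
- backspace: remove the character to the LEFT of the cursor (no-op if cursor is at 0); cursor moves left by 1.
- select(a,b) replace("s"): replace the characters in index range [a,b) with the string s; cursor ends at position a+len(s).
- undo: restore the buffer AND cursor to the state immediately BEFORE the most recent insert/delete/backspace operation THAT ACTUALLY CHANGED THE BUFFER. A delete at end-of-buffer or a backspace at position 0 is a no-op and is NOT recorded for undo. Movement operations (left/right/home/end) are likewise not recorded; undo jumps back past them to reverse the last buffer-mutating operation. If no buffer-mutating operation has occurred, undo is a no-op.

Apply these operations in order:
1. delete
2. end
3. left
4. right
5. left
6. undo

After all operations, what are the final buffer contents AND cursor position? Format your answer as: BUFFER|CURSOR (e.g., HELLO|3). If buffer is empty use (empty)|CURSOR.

After op 1 (delete): buf='OERX' cursor=0
After op 2 (end): buf='OERX' cursor=4
After op 3 (left): buf='OERX' cursor=3
After op 4 (right): buf='OERX' cursor=4
After op 5 (left): buf='OERX' cursor=3
After op 6 (undo): buf='NOERX' cursor=0

Answer: NOERX|0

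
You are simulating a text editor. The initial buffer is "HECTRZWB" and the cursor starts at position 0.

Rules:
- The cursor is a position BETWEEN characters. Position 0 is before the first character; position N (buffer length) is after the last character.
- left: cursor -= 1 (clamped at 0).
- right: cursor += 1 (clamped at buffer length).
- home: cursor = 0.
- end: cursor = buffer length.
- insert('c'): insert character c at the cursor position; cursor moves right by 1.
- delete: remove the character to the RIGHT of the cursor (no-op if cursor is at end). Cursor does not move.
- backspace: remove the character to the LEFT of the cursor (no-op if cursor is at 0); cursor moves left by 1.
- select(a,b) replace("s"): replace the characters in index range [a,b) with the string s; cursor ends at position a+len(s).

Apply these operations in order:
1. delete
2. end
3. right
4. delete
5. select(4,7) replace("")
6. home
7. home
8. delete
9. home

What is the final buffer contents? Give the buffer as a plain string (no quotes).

Answer: CTR

Derivation:
After op 1 (delete): buf='ECTRZWB' cursor=0
After op 2 (end): buf='ECTRZWB' cursor=7
After op 3 (right): buf='ECTRZWB' cursor=7
After op 4 (delete): buf='ECTRZWB' cursor=7
After op 5 (select(4,7) replace("")): buf='ECTR' cursor=4
After op 6 (home): buf='ECTR' cursor=0
After op 7 (home): buf='ECTR' cursor=0
After op 8 (delete): buf='CTR' cursor=0
After op 9 (home): buf='CTR' cursor=0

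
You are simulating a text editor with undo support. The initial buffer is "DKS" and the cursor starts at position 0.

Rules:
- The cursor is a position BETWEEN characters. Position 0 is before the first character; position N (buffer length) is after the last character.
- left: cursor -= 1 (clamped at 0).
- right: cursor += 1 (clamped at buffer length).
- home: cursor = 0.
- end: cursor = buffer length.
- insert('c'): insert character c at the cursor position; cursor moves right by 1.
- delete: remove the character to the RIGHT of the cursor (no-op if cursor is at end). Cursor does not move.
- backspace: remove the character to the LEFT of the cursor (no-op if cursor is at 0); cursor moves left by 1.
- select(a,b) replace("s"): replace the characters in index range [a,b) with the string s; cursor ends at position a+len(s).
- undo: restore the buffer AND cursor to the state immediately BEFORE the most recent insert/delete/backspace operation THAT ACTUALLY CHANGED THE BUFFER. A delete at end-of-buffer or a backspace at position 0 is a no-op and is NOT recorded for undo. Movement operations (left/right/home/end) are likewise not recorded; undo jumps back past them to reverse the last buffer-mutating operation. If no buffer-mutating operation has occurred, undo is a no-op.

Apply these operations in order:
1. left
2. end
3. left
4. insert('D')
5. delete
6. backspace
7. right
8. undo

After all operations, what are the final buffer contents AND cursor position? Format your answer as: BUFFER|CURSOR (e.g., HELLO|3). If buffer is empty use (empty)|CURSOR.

After op 1 (left): buf='DKS' cursor=0
After op 2 (end): buf='DKS' cursor=3
After op 3 (left): buf='DKS' cursor=2
After op 4 (insert('D')): buf='DKDS' cursor=3
After op 5 (delete): buf='DKD' cursor=3
After op 6 (backspace): buf='DK' cursor=2
After op 7 (right): buf='DK' cursor=2
After op 8 (undo): buf='DKD' cursor=3

Answer: DKD|3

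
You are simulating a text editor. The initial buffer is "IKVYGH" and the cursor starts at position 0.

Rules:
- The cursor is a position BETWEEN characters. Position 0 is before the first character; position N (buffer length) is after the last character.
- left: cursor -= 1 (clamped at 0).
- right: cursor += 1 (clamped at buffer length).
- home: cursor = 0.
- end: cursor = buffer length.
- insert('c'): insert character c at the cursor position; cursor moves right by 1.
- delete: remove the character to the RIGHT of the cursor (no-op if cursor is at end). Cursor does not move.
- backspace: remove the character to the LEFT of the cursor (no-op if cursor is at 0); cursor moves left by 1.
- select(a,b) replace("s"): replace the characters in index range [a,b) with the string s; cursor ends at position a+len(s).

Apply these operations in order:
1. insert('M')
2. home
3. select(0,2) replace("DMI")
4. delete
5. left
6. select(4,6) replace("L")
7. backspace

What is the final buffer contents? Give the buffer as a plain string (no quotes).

Answer: DMIVH

Derivation:
After op 1 (insert('M')): buf='MIKVYGH' cursor=1
After op 2 (home): buf='MIKVYGH' cursor=0
After op 3 (select(0,2) replace("DMI")): buf='DMIKVYGH' cursor=3
After op 4 (delete): buf='DMIVYGH' cursor=3
After op 5 (left): buf='DMIVYGH' cursor=2
After op 6 (select(4,6) replace("L")): buf='DMIVLH' cursor=5
After op 7 (backspace): buf='DMIVH' cursor=4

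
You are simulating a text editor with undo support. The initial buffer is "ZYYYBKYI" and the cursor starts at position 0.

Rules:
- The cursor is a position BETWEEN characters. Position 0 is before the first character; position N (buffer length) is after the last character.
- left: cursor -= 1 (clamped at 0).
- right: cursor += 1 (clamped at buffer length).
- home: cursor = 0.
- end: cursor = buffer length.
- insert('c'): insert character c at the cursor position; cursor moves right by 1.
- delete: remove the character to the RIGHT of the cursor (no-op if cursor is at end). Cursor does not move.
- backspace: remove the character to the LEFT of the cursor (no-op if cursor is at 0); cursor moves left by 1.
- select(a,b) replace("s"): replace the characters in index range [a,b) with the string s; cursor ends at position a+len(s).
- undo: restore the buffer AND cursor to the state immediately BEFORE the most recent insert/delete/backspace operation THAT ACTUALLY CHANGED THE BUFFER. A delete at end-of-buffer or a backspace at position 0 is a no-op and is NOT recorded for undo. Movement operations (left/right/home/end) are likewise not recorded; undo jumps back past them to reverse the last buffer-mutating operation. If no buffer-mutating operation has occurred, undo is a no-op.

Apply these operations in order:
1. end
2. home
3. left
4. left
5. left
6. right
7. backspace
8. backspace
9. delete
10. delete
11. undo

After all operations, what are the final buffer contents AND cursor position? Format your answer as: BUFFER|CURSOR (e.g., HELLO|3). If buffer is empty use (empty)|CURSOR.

After op 1 (end): buf='ZYYYBKYI' cursor=8
After op 2 (home): buf='ZYYYBKYI' cursor=0
After op 3 (left): buf='ZYYYBKYI' cursor=0
After op 4 (left): buf='ZYYYBKYI' cursor=0
After op 5 (left): buf='ZYYYBKYI' cursor=0
After op 6 (right): buf='ZYYYBKYI' cursor=1
After op 7 (backspace): buf='YYYBKYI' cursor=0
After op 8 (backspace): buf='YYYBKYI' cursor=0
After op 9 (delete): buf='YYBKYI' cursor=0
After op 10 (delete): buf='YBKYI' cursor=0
After op 11 (undo): buf='YYBKYI' cursor=0

Answer: YYBKYI|0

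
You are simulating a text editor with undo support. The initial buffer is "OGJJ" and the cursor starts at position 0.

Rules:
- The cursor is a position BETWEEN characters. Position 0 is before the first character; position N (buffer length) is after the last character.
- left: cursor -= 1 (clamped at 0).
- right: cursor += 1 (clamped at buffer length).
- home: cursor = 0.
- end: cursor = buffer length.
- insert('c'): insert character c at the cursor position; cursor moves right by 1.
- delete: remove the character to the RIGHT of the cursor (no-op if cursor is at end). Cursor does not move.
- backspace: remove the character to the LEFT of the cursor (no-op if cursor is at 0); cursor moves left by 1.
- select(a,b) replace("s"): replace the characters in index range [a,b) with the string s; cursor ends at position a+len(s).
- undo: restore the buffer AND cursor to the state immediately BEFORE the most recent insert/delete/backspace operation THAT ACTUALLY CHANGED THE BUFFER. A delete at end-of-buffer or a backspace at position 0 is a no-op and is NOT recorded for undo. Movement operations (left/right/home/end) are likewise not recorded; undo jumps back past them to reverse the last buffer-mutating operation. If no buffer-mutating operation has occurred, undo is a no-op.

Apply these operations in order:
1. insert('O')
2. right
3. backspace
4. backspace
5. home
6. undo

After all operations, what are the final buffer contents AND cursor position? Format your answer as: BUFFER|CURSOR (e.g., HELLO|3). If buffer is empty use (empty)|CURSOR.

Answer: OGJJ|1

Derivation:
After op 1 (insert('O')): buf='OOGJJ' cursor=1
After op 2 (right): buf='OOGJJ' cursor=2
After op 3 (backspace): buf='OGJJ' cursor=1
After op 4 (backspace): buf='GJJ' cursor=0
After op 5 (home): buf='GJJ' cursor=0
After op 6 (undo): buf='OGJJ' cursor=1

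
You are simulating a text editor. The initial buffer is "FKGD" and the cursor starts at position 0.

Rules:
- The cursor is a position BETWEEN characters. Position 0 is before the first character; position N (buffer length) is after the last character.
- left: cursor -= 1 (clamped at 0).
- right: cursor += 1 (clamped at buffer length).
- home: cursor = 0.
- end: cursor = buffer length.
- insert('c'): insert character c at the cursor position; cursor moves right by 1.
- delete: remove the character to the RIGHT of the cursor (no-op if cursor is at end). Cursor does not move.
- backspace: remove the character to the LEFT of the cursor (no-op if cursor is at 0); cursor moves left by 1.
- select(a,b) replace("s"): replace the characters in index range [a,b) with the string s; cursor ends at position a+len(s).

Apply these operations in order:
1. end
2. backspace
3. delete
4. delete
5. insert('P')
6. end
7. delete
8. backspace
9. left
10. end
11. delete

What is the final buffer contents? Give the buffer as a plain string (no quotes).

Answer: FKG

Derivation:
After op 1 (end): buf='FKGD' cursor=4
After op 2 (backspace): buf='FKG' cursor=3
After op 3 (delete): buf='FKG' cursor=3
After op 4 (delete): buf='FKG' cursor=3
After op 5 (insert('P')): buf='FKGP' cursor=4
After op 6 (end): buf='FKGP' cursor=4
After op 7 (delete): buf='FKGP' cursor=4
After op 8 (backspace): buf='FKG' cursor=3
After op 9 (left): buf='FKG' cursor=2
After op 10 (end): buf='FKG' cursor=3
After op 11 (delete): buf='FKG' cursor=3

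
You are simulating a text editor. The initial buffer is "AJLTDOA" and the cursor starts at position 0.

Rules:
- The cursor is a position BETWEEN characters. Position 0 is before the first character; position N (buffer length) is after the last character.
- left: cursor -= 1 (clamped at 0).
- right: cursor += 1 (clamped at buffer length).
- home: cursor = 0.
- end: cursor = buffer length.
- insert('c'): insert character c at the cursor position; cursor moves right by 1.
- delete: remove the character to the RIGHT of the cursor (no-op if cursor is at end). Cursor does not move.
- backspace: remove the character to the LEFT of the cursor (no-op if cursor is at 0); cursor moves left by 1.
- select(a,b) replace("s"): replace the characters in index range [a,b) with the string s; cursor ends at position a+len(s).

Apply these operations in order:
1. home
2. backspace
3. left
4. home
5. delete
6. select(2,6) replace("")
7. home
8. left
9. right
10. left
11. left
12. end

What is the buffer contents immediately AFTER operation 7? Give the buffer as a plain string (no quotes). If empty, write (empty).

After op 1 (home): buf='AJLTDOA' cursor=0
After op 2 (backspace): buf='AJLTDOA' cursor=0
After op 3 (left): buf='AJLTDOA' cursor=0
After op 4 (home): buf='AJLTDOA' cursor=0
After op 5 (delete): buf='JLTDOA' cursor=0
After op 6 (select(2,6) replace("")): buf='JL' cursor=2
After op 7 (home): buf='JL' cursor=0

Answer: JL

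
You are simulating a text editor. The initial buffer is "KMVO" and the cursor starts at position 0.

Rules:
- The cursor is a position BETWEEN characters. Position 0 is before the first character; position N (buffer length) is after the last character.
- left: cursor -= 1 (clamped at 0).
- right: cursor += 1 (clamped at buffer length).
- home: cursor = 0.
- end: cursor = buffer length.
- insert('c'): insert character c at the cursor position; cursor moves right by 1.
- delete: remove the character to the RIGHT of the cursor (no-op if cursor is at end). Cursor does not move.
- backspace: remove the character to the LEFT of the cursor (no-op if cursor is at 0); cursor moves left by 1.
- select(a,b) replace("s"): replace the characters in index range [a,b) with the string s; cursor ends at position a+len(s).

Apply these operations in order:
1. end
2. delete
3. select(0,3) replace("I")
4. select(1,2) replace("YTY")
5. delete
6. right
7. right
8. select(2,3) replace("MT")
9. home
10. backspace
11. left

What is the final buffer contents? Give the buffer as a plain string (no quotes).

Answer: IYMTY

Derivation:
After op 1 (end): buf='KMVO' cursor=4
After op 2 (delete): buf='KMVO' cursor=4
After op 3 (select(0,3) replace("I")): buf='IO' cursor=1
After op 4 (select(1,2) replace("YTY")): buf='IYTY' cursor=4
After op 5 (delete): buf='IYTY' cursor=4
After op 6 (right): buf='IYTY' cursor=4
After op 7 (right): buf='IYTY' cursor=4
After op 8 (select(2,3) replace("MT")): buf='IYMTY' cursor=4
After op 9 (home): buf='IYMTY' cursor=0
After op 10 (backspace): buf='IYMTY' cursor=0
After op 11 (left): buf='IYMTY' cursor=0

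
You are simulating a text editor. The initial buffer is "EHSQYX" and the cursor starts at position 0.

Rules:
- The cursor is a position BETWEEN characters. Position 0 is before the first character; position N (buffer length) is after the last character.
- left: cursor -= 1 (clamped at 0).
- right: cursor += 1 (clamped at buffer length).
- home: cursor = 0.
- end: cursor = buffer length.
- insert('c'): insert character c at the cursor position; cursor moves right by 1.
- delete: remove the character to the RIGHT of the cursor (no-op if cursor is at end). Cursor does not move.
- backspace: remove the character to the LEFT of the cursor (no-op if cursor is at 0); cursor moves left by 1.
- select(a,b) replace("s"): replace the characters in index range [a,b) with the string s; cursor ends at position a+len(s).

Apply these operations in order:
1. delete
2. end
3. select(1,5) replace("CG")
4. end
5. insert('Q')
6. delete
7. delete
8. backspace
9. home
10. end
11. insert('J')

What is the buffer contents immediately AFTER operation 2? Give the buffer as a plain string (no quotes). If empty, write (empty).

After op 1 (delete): buf='HSQYX' cursor=0
After op 2 (end): buf='HSQYX' cursor=5

Answer: HSQYX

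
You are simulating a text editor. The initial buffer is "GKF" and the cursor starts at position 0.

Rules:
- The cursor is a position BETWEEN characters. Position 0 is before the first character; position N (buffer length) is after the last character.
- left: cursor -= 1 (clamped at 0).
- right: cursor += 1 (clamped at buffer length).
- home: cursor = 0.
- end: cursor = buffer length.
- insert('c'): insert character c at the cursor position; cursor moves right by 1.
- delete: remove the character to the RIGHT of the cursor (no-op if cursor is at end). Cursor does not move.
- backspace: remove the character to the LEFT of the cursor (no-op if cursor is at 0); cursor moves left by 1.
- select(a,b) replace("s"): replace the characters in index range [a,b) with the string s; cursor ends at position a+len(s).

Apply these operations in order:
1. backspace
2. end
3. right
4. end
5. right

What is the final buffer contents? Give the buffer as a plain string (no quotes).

After op 1 (backspace): buf='GKF' cursor=0
After op 2 (end): buf='GKF' cursor=3
After op 3 (right): buf='GKF' cursor=3
After op 4 (end): buf='GKF' cursor=3
After op 5 (right): buf='GKF' cursor=3

Answer: GKF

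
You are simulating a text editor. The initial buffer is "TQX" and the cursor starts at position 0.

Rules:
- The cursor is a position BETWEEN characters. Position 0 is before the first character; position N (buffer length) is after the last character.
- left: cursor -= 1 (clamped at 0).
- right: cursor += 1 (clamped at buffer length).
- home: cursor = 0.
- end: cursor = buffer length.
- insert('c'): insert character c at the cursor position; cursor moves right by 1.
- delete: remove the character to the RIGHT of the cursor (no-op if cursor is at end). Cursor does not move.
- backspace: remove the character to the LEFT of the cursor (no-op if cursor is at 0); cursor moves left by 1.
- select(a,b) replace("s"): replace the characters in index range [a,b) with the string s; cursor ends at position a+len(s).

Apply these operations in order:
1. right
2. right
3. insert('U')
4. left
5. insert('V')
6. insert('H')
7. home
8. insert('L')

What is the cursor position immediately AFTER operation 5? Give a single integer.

After op 1 (right): buf='TQX' cursor=1
After op 2 (right): buf='TQX' cursor=2
After op 3 (insert('U')): buf='TQUX' cursor=3
After op 4 (left): buf='TQUX' cursor=2
After op 5 (insert('V')): buf='TQVUX' cursor=3

Answer: 3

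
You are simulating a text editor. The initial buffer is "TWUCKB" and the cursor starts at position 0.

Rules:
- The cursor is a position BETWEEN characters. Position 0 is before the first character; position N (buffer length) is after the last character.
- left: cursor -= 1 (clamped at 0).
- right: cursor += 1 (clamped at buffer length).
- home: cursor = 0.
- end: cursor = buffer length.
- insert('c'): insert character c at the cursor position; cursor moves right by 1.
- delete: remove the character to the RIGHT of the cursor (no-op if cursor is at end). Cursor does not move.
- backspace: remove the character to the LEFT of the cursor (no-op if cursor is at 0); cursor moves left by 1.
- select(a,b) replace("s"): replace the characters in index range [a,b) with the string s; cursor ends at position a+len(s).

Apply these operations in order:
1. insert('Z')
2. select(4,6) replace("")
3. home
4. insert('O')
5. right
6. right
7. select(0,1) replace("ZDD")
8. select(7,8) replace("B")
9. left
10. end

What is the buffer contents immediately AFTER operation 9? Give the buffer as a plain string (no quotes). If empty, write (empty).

Answer: ZDDZTWUB

Derivation:
After op 1 (insert('Z')): buf='ZTWUCKB' cursor=1
After op 2 (select(4,6) replace("")): buf='ZTWUB' cursor=4
After op 3 (home): buf='ZTWUB' cursor=0
After op 4 (insert('O')): buf='OZTWUB' cursor=1
After op 5 (right): buf='OZTWUB' cursor=2
After op 6 (right): buf='OZTWUB' cursor=3
After op 7 (select(0,1) replace("ZDD")): buf='ZDDZTWUB' cursor=3
After op 8 (select(7,8) replace("B")): buf='ZDDZTWUB' cursor=8
After op 9 (left): buf='ZDDZTWUB' cursor=7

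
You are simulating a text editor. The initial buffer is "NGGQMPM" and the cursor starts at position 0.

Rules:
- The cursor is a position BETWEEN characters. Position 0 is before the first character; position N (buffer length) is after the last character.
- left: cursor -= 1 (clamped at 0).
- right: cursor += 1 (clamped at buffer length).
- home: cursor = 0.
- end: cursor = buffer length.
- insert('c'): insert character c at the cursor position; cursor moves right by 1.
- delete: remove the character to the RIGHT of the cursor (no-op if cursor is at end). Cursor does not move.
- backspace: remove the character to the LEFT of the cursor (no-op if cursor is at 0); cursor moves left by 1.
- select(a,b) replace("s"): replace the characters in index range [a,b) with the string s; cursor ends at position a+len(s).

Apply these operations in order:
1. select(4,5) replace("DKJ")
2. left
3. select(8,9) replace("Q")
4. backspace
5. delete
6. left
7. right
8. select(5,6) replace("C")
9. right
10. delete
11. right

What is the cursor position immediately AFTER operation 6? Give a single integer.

Answer: 7

Derivation:
After op 1 (select(4,5) replace("DKJ")): buf='NGGQDKJPM' cursor=7
After op 2 (left): buf='NGGQDKJPM' cursor=6
After op 3 (select(8,9) replace("Q")): buf='NGGQDKJPQ' cursor=9
After op 4 (backspace): buf='NGGQDKJP' cursor=8
After op 5 (delete): buf='NGGQDKJP' cursor=8
After op 6 (left): buf='NGGQDKJP' cursor=7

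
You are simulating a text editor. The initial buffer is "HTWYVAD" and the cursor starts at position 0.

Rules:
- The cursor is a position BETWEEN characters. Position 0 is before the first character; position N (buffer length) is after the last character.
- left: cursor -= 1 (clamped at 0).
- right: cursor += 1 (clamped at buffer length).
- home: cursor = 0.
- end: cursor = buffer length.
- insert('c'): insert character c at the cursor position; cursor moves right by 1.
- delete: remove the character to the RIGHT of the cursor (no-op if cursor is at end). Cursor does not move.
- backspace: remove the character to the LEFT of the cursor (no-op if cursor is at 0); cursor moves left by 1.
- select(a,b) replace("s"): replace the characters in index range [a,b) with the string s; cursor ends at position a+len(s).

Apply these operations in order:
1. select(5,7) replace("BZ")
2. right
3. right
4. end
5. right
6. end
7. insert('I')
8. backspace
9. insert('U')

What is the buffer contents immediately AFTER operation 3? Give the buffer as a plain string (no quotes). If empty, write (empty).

Answer: HTWYVBZ

Derivation:
After op 1 (select(5,7) replace("BZ")): buf='HTWYVBZ' cursor=7
After op 2 (right): buf='HTWYVBZ' cursor=7
After op 3 (right): buf='HTWYVBZ' cursor=7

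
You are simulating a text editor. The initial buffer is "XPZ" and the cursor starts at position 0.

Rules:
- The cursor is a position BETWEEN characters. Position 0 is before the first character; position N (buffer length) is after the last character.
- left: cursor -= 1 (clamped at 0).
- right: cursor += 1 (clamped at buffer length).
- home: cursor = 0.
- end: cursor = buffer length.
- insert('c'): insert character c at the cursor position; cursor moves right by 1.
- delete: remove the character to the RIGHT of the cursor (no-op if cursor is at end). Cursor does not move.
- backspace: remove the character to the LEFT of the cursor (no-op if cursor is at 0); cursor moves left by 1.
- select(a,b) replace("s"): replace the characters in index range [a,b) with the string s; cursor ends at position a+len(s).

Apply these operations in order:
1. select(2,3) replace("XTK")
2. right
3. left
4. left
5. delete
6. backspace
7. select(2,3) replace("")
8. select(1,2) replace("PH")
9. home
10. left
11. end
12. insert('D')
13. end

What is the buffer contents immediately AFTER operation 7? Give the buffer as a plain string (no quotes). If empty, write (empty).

After op 1 (select(2,3) replace("XTK")): buf='XPXTK' cursor=5
After op 2 (right): buf='XPXTK' cursor=5
After op 3 (left): buf='XPXTK' cursor=4
After op 4 (left): buf='XPXTK' cursor=3
After op 5 (delete): buf='XPXK' cursor=3
After op 6 (backspace): buf='XPK' cursor=2
After op 7 (select(2,3) replace("")): buf='XP' cursor=2

Answer: XP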